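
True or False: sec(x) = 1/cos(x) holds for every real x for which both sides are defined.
Claim: sec(x) = 1/cos(x).
Reasoning: sec(x) is by definition the reciprocal of cos(x), wherever cos(x) ≠ 0.
So the two sides agree for every real x for which both sides are defined.

Conclusion: True.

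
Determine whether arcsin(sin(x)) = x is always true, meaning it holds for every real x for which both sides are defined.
No, this is NOT an identity.

Claim: arcsin(sin(x)) = x.
Test a specific point where both sides are defined: x = π.
LHS = arcsin(sin(x)) ≈ 0.0000
RHS = x ≈ 3.1416
Since 0.0000 ≠ 3.1416, the equation fails at this point, so it cannot hold for every real x for which both sides are defined.
arcsin only returns values in [-π/2, π/2], so arcsin(sin(x)) = x holds only for x in that interval, not for all real x.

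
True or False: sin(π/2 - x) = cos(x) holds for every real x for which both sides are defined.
Claim: sin(π/2 - x) = cos(x).
Reasoning: Use sin(u - v) = sin(u)cos(v) - cos(u)sin(v) with u = π/2, v = x: sin(π/2)cos(x) - cos(π/2)sin(x) = 1·cos(x) - 0·sin(x) = cos(x).
So the two sides agree for every real x for which both sides are defined.

Conclusion: True.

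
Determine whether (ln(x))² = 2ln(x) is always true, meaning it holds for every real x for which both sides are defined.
Claim: (ln(x))² = 2ln(x).
Test a specific point where both sides are defined: x = 4.
LHS = (ln(x))² ≈ 1.9218
RHS = 2ln(x) ≈ 2.7726
Since 1.9218 ≠ 2.7726, the equation fails at this point, so it cannot hold for every real x for which both sides are defined.
2ln(x) equals ln(x²), which is not the same as (ln x)².

Conclusion: No, this is NOT an identity.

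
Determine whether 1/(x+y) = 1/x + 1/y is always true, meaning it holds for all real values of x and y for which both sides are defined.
Claim: 1/(x+y) = 1/x + 1/y.
Test a specific point where both sides are defined: x = 4, y = 5.
LHS = 1/(x+y) ≈ 0.1111
RHS = 1/x + 1/y ≈ 0.4500
Since 0.1111 ≠ 0.4500, the equation fails at this point, so it cannot hold for all real values of x and y for which both sides are defined.
1/x + 1/y = (x+y)/(xy), which is not 1/(x+y).

Conclusion: No, this is NOT an identity.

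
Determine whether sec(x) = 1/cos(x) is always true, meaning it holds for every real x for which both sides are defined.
Claim: sec(x) = 1/cos(x).
Reasoning: sec(x) is by definition the reciprocal of cos(x), wherever cos(x) ≠ 0.
So the two sides agree for every real x for which both sides are defined.

Conclusion: Yes, this is an identity.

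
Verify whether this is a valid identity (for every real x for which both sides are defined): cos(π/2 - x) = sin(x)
Yes, this is an identity.

Claim: cos(π/2 - x) = sin(x).
Reasoning: Use cos(u - v) = cos(u)cos(v) + sin(u)sin(v) with u = π/2, v = x: cos(π/2)cos(x) + sin(π/2)sin(x) = 0·cos(x) + 1·sin(x) = sin(x).
So the two sides agree for every real x for which both sides are defined.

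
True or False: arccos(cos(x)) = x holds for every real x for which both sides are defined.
Claim: arccos(cos(x)) = x.
Test a specific point where both sides are defined: x = -π/6.
LHS = arccos(cos(x)) ≈ 0.5236
RHS = x ≈ -0.5236
Since 0.5236 ≠ -0.5236, the equation fails at this point, so it cannot hold for every real x for which both sides are defined.
arccos only returns values in [0, π], so arccos(cos(x)) = x holds only for x in that interval, not for all real x.

Conclusion: False.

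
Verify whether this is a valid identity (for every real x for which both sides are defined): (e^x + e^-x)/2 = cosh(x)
Yes, this is an identity.

Claim: (e^x + e^-x)/2 = cosh(x).
Reasoning: This is exactly the definition of the hyperbolic cosine: cosh(x) := (e^x + e^-x)/2.
So the two sides agree for every real x for which both sides are defined.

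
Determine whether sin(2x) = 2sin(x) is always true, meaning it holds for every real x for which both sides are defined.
Claim: sin(2x) = 2sin(x).
Test a specific point where both sides are defined: x = -π/4.
LHS = sin(2x) ≈ -1.0000
RHS = 2sin(x) ≈ -1.4142
Since -1.0000 ≠ -1.4142, the equation fails at this point, so it cannot hold for every real x for which both sides are defined.
The correct double-angle formula is sin(2x) = 2sin(x)cos(x).

Conclusion: No, this is NOT an identity.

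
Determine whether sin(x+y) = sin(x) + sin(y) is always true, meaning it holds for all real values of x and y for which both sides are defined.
Claim: sin(x+y) = sin(x) + sin(y).
Test a specific point where both sides are defined: x = 3π/4, y = π/4.
LHS = sin(x+y) ≈ 0.0000
RHS = sin(x) + sin(y) ≈ 1.4142
Since 0.0000 ≠ 1.4142, the equation fails at this point, so it cannot hold for all real values of x and y for which both sides are defined.
The correct expansion is sin(x+y) = sin(x)cos(y) + cos(x)sin(y); sine is not additive.

Conclusion: No, this is NOT an identity.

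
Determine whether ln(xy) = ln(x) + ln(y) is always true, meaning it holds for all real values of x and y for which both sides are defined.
Claim: ln(xy) = ln(x) + ln(y).
Reasoning: Both sides are simultaneously defined only when x, y > 0. Write x = e^p, y = e^q (p = ln x, q = ln y). Then xy = e^p · e^q = e^(p+q), so ln(xy) = p + q = ln(x) + ln(y).
So the two sides agree for all real values of x and y for which both sides are defined.

Conclusion: Yes, this is an identity.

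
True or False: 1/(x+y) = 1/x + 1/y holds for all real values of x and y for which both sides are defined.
Claim: 1/(x+y) = 1/x + 1/y.
Test a specific point where both sides are defined: x = 1, y = 2.
LHS = 1/(x+y) ≈ 0.3333
RHS = 1/x + 1/y ≈ 1.5000
Since 0.3333 ≠ 1.5000, the equation fails at this point, so it cannot hold for all real values of x and y for which both sides are defined.
1/x + 1/y = (x+y)/(xy), which is not 1/(x+y).

Conclusion: False.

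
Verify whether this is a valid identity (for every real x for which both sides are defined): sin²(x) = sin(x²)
Claim: sin²(x) = sin(x²).
Test a specific point where both sides are defined: x = -π/2.
LHS = sin²(x) ≈ 1.0000
RHS = sin(x²) ≈ 0.6243
Since 1.0000 ≠ 0.6243, the equation fails at this point, so it cannot hold for every real x for which both sides are defined.
sin²(x) means (sin x)², squaring the output; sin(x²) squares the input. These are different functions.

Conclusion: No, this is NOT an identity.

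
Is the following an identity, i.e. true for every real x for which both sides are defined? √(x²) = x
No, this is NOT an identity.

Claim: √(x²) = x.
Test a specific point where both sides are defined: x = -1.
LHS = √(x²) ≈ 1.0000
RHS = x ≈ -1.0000
Since 1.0000 ≠ -1.0000, the equation fails at this point, so it cannot hold for every real x for which both sides are defined.
√(x²) = |x|, which differs from x whenever x < 0 (both sides are defined for every real x).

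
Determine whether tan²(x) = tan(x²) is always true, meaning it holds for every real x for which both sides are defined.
Claim: tan²(x) = tan(x²).
Test a specific point where both sides are defined: x = π/3.
LHS = tan²(x) ≈ 3.0000
RHS = tan(x²) ≈ 1.9485
Since 3.0000 ≠ 1.9485, the equation fails at this point, so it cannot hold for every real x for which both sides are defined.
tan²(x) means (tan x)², squaring the output; tan(x²) squares the input. These are different functions.

Conclusion: No, this is NOT an identity.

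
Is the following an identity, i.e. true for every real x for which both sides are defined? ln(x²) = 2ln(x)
Yes, this is an identity.

Claim: ln(x²) = 2ln(x).
Reasoning: The right side requires x > 0. For x > 0, x² = (e^(ln x))² = e^(2ln x), so ln(x²) = 2ln(x). (For x < 0 the right side is undefined, so those values are outside the claim.)
So the two sides agree for every real x for which both sides are defined.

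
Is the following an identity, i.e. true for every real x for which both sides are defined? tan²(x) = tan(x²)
Claim: tan²(x) = tan(x²).
Test a specific point where both sides are defined: x = 3π/4.
LHS = tan²(x) ≈ 1.0000
RHS = tan(x²) ≈ -0.8977
Since 1.0000 ≠ -0.8977, the equation fails at this point, so it cannot hold for every real x for which both sides are defined.
tan²(x) means (tan x)², squaring the output; tan(x²) squares the input. These are different functions.

Conclusion: No, this is NOT an identity.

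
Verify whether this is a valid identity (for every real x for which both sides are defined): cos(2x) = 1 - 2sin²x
Claim: cos(2x) = 1 - 2sin²x.
Reasoning: cos(2x) = cos²x - sin²x. Replace cos²x by 1 - sin²x: (1 - sin²x) - sin²x = 1 - 2sin²x.
So the two sides agree for every real x for which both sides are defined.

Conclusion: Yes, this is an identity.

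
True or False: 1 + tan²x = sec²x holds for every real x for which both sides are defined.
Claim: 1 + tan²x = sec²x.
Reasoning: Start from sin²x + cos²x = 1 and divide every term by cos²x (allowed wherever tan x and sec x are defined): tan²x + 1 = 1/cos²x = sec²x.
So the two sides agree for every real x for which both sides are defined.

Conclusion: True.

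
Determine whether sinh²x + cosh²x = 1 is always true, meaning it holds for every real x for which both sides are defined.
No, this is NOT an identity.

Claim: sinh²x + cosh²x = 1.
Test a specific point where both sides are defined: x = 1.
LHS = sinh²x + cosh²x ≈ 3.7622
RHS = 1 ≈ 1.0000
Since 3.7622 ≠ 1.0000, the equation fails at this point, so it cannot hold for every real x for which both sides are defined.
The correct hyperbolic identity is cosh²x - sinh²x = 1 (a difference); the sum sinh²x + cosh²x equals cosh(2x).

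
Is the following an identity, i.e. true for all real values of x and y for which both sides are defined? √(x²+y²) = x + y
Claim: √(x²+y²) = x + y.
Test a specific point where both sides are defined: x = 5, y = 3/2.
LHS = √(x²+y²) ≈ 5.2202
RHS = x + y ≈ 6.5000
Since 5.2202 ≠ 6.5000, the equation fails at this point, so it cannot hold for all real values of x and y for which both sides are defined.
(x+y)² = x² + 2xy + y², not x² + y², so the square root does not split this way.

Conclusion: No, this is NOT an identity.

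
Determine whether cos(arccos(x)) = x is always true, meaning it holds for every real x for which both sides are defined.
Claim: cos(arccos(x)) = x.
Reasoning: For -1 ≤ x ≤ 1 (where arccos is defined), arccos(x) is by definition an angle whose cosine equals x. Taking the cosine of that angle returns x. (Note the other order, arccos(cos x) = x, is NOT an identity.)
So the two sides agree for every real x for which both sides are defined.

Conclusion: Yes, this is an identity.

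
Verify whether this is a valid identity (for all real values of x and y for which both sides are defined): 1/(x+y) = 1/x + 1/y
No, this is NOT an identity.

Claim: 1/(x+y) = 1/x + 1/y.
Test a specific point where both sides are defined: x = 5, y = -3.
LHS = 1/(x+y) ≈ 0.5000
RHS = 1/x + 1/y ≈ -0.1333
Since 0.5000 ≠ -0.1333, the equation fails at this point, so it cannot hold for all real values of x and y for which both sides are defined.
1/x + 1/y = (x+y)/(xy), which is not 1/(x+y).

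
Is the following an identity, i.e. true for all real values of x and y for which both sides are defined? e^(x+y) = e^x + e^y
No, this is NOT an identity.

Claim: e^(x+y) = e^x + e^y.
Test a specific point where both sides are defined: x = 3/2, y = 1.
LHS = e^(x+y) ≈ 12.1825
RHS = e^x + e^y ≈ 7.2000
Since 12.1825 ≠ 7.2000, the equation fails at this point, so it cannot hold for all real values of x and y for which both sides are defined.
The correct rule is e^(x+y) = e^x · e^y (a product, not a sum).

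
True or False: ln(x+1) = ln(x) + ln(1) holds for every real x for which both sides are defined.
False.

Claim: ln(x+1) = ln(x) + ln(1).
Test a specific point where both sides are defined: x = 5.
LHS = ln(x+1) ≈ 1.7918
RHS = ln(x) + ln(1) ≈ 1.6094
Since 1.7918 ≠ 1.6094, the equation fails at this point, so it cannot hold for every real x for which both sides are defined.
ln(1) = 0, so the right side is just ln(x), which differs from ln(x+1).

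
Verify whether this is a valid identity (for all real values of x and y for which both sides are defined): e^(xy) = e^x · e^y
No, this is NOT an identity.

Claim: e^(xy) = e^x · e^y.
Test a specific point where both sides are defined: x = 1, y = -2.
LHS = e^(xy) ≈ 0.1353
RHS = e^x · e^y ≈ 0.3679
Since 0.1353 ≠ 0.3679, the equation fails at this point, so it cannot hold for all real values of x and y for which both sides are defined.
e^x · e^y = e^(x+y), not e^(xy).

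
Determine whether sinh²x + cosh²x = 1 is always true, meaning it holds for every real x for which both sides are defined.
Claim: sinh²x + cosh²x = 1.
Test a specific point where both sides are defined: x = -2.
LHS = sinh²x + cosh²x ≈ 27.3082
RHS = 1 ≈ 1.0000
Since 27.3082 ≠ 1.0000, the equation fails at this point, so it cannot hold for every real x for which both sides are defined.
The correct hyperbolic identity is cosh²x - sinh²x = 1 (a difference); the sum sinh²x + cosh²x equals cosh(2x).

Conclusion: No, this is NOT an identity.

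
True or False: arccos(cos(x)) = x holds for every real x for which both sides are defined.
Claim: arccos(cos(x)) = x.
Test a specific point where both sides are defined: x = -π/4.
LHS = arccos(cos(x)) ≈ 0.7854
RHS = x ≈ -0.7854
Since 0.7854 ≠ -0.7854, the equation fails at this point, so it cannot hold for every real x for which both sides are defined.
arccos only returns values in [0, π], so arccos(cos(x)) = x holds only for x in that interval, not for all real x.

Conclusion: False.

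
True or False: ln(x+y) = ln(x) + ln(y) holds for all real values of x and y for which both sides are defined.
False.

Claim: ln(x+y) = ln(x) + ln(y).
Test a specific point where both sides are defined: x = 4, y = 1.
LHS = ln(x+y) ≈ 1.6094
RHS = ln(x) + ln(y) ≈ 1.3863
Since 1.6094 ≠ 1.3863, the equation fails at this point, so it cannot hold for all real values of x and y for which both sides are defined.
ln(x) + ln(y) = ln(xy), not ln(x+y).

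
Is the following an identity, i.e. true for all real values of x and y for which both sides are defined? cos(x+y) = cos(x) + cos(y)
Claim: cos(x+y) = cos(x) + cos(y).
Test a specific point where both sides are defined: x = π/3, y = π/3.
LHS = cos(x+y) ≈ -0.5000
RHS = cos(x) + cos(y) ≈ 1.0000
Since -0.5000 ≠ 1.0000, the equation fails at this point, so it cannot hold for all real values of x and y for which both sides are defined.
The correct expansion is cos(x+y) = cos(x)cos(y) - sin(x)sin(y); cosine is not additive.

Conclusion: No, this is NOT an identity.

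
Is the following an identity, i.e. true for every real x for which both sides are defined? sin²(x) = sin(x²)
No, this is NOT an identity.

Claim: sin²(x) = sin(x²).
Test a specific point where both sides are defined: x = 3π/4.
LHS = sin²(x) ≈ 0.5000
RHS = sin(x²) ≈ -0.6680
Since 0.5000 ≠ -0.6680, the equation fails at this point, so it cannot hold for every real x for which both sides are defined.
sin²(x) means (sin x)², squaring the output; sin(x²) squares the input. These are different functions.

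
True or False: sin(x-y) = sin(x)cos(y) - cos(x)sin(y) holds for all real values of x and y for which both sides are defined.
True.

Claim: sin(x-y) = sin(x)cos(y) - cos(x)sin(y).
Reasoning: Replace y by -y in sin(x+y) = sin(x)cos(y) + cos(x)sin(y) and use cos(-y) = cos(y), sin(-y) = -sin(y): sin(x-y) = sin(x)cos(y) - cos(x)sin(y).
So the two sides agree for all real values of x and y for which both sides are defined.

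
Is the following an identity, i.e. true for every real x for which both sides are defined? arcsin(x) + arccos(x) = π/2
Claim: arcsin(x) + arccos(x) = π/2.
Reasoning: Both sides are defined for -1 ≤ x ≤ 1. Let θ = arcsin(x), so sin θ = x and θ ∈ [-π/2, π/2]. Then cos(π/2 - θ) = sin θ = x and π/2 - θ ∈ [0, π], which is exactly the range of arccos, so arccos(x) = π/2 - θ. Adding: arcsin(x) + arccos(x) = θ + (π/2 - θ) = π/2.
So the two sides agree for every real x for which both sides are defined.

Conclusion: Yes, this is an identity.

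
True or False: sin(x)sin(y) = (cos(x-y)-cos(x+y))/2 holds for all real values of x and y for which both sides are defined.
Claim: sin(x)sin(y) = (cos(x-y)-cos(x+y))/2.
Reasoning: cos(x-y) = cos(x)cos(y) + sin(x)sin(y) and cos(x+y) = cos(x)cos(y) - sin(x)sin(y). Subtracting, cos(x-y) - cos(x+y) = 2sin(x)sin(y); divide by 2.
So the two sides agree for all real values of x and y for which both sides are defined.

Conclusion: True.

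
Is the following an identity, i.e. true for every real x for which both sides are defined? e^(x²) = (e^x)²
No, this is NOT an identity.

Claim: e^(x²) = (e^x)².
Test a specific point where both sides are defined: x = -1.
LHS = e^(x²) ≈ 2.7183
RHS = (e^x)² ≈ 0.1353
Since 2.7183 ≠ 0.1353, the equation fails at this point, so it cannot hold for every real x for which both sides are defined.
(e^x)² = e^(2x), and 2x ≠ x² in general.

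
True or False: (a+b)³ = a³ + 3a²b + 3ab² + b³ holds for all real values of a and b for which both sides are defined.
Claim: (a+b)³ = a³ + 3a²b + 3ab² + b³.
Reasoning: (a+b)³ = (a+b)(a+b)² = (a+b)(a² + 2ab + b²) = a³ + 2a²b + ab² + a²b + 2ab² + b³ = a³ + 3a²b + 3ab² + b³.
So the two sides agree for all real values of a and b for which both sides are defined.

Conclusion: True.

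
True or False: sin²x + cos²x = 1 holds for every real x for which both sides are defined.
True.

Claim: sin²x + cos²x = 1.
Reasoning: The point (cos x, sin x) lies on the unit circle X² + Y² = 1, so cos²x + sin²x = 1 for every real x.
So the two sides agree for every real x for which both sides are defined.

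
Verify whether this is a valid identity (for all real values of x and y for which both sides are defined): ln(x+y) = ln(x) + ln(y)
No, this is NOT an identity.

Claim: ln(x+y) = ln(x) + ln(y).
Test a specific point where both sides are defined: x = 1, y = 3.
LHS = ln(x+y) ≈ 1.3863
RHS = ln(x) + ln(y) ≈ 1.0986
Since 1.3863 ≠ 1.0986, the equation fails at this point, so it cannot hold for all real values of x and y for which both sides are defined.
ln(x) + ln(y) = ln(xy), not ln(x+y).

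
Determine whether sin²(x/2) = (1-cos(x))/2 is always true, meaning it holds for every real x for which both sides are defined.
Claim: sin²(x/2) = (1-cos(x))/2.
Reasoning: Use cos(2θ) = 1 - 2sin²θ with θ = x/2: cos(x) = 1 - 2sin²(x/2). Solving for sin²(x/2) gives (1 - cos(x))/2.
So the two sides agree for every real x for which both sides are defined.

Conclusion: Yes, this is an identity.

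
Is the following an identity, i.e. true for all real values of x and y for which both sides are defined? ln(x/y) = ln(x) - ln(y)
Claim: ln(x/y) = ln(x) - ln(y).
Reasoning: Both sides are simultaneously defined only when x, y > 0. Write x = e^p, y = e^q. Then x/y = e^(p-q), so ln(x/y) = p - q = ln(x) - ln(y).
So the two sides agree for all real values of x and y for which both sides are defined.

Conclusion: Yes, this is an identity.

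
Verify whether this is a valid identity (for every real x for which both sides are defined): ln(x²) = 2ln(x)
Claim: ln(x²) = 2ln(x).
Reasoning: The right side requires x > 0. For x > 0, x² = (e^(ln x))² = e^(2ln x), so ln(x²) = 2ln(x). (For x < 0 the right side is undefined, so those values are outside the claim.)
So the two sides agree for every real x for which both sides are defined.

Conclusion: Yes, this is an identity.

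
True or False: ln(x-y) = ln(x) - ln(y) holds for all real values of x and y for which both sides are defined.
False.

Claim: ln(x-y) = ln(x) - ln(y).
Test a specific point where both sides are defined: x = 4, y = 3/2.
LHS = ln(x-y) ≈ 0.9163
RHS = ln(x) - ln(y) ≈ 0.9808
Since 0.9163 ≠ 0.9808, the equation fails at this point, so it cannot hold for all real values of x and y for which both sides are defined.
ln(x) - ln(y) = ln(x/y), not ln(x-y).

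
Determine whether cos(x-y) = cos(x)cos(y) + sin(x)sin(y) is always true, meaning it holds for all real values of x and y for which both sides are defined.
Yes, this is an identity.

Claim: cos(x-y) = cos(x)cos(y) + sin(x)sin(y).
Reasoning: Replace y by -y in cos(x+y) = cos(x)cos(y) - sin(x)sin(y) and use cos(-y) = cos(y), sin(-y) = -sin(y): cos(x-y) = cos(x)cos(y) + sin(x)sin(y).
So the two sides agree for all real values of x and y for which both sides are defined.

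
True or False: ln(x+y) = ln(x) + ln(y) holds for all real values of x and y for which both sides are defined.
False.

Claim: ln(x+y) = ln(x) + ln(y).
Test a specific point where both sides are defined: x = 1, y = 4.
LHS = ln(x+y) ≈ 1.6094
RHS = ln(x) + ln(y) ≈ 1.3863
Since 1.6094 ≠ 1.3863, the equation fails at this point, so it cannot hold for all real values of x and y for which both sides are defined.
ln(x) + ln(y) = ln(xy), not ln(x+y).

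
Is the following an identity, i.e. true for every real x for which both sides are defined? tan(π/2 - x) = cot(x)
Claim: tan(π/2 - x) = cot(x).
Reasoning: tan(π/2 - x) = sin(π/2 - x)/cos(π/2 - x) = cos(x)/sin(x) = cot(x), using the cofunction identities sin(π/2 - x) = cos(x) and cos(π/2 - x) = sin(x).
So the two sides agree for every real x for which both sides are defined.

Conclusion: Yes, this is an identity.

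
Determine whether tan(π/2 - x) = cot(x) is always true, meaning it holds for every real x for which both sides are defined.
Claim: tan(π/2 - x) = cot(x).
Reasoning: tan(π/2 - x) = sin(π/2 - x)/cos(π/2 - x) = cos(x)/sin(x) = cot(x), using the cofunction identities sin(π/2 - x) = cos(x) and cos(π/2 - x) = sin(x).
So the two sides agree for every real x for which both sides are defined.

Conclusion: Yes, this is an identity.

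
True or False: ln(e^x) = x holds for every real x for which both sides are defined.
True.

Claim: ln(e^x) = x.
Reasoning: ln is the inverse of the exponential: ln(e^x) asks for the exponent p with e^p = e^x, and since e^p is one-to-one that exponent is p = x.
So the two sides agree for every real x for which both sides are defined.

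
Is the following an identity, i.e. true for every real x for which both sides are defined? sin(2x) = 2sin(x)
No, this is NOT an identity.

Claim: sin(2x) = 2sin(x).
Test a specific point where both sides are defined: x = -π/6.
LHS = sin(2x) ≈ -0.8660
RHS = 2sin(x) ≈ -1.0000
Since -0.8660 ≠ -1.0000, the equation fails at this point, so it cannot hold for every real x for which both sides are defined.
The correct double-angle formula is sin(2x) = 2sin(x)cos(x).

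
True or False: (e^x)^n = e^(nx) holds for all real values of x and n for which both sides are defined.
Claim: (e^x)^n = e^(nx).
Reasoning: e^x is a positive real number, and for a positive base B and real exponent n, B^n = e^(n·ln B). With B = e^x, ln B = x, so (e^x)^n = e^(n·x).
So the two sides agree for all real values of x and n for which both sides are defined.

Conclusion: True.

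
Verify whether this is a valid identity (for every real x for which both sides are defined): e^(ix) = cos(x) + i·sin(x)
Yes, this is an identity.

Claim: e^(ix) = cos(x) + i·sin(x).
Reasoning: Euler's formula. Expand e^(ix) = Σ (ix)^k / k!. Since i² = -1, the even-k terms are Σ (-1)^m x^(2m)/(2m)! = cos(x) and the odd-k terms are i · Σ (-1)^m x^(2m+1)/(2m+1)! = i·sin(x).
So the two sides agree for every real x for which both sides are defined.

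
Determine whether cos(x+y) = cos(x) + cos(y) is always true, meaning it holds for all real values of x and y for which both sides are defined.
No, this is NOT an identity.

Claim: cos(x+y) = cos(x) + cos(y).
Test a specific point where both sides are defined: x = -π/3, y = 2π/3.
LHS = cos(x+y) ≈ 0.5000
RHS = cos(x) + cos(y) ≈ 0.0000
Since 0.5000 ≠ 0.0000, the equation fails at this point, so it cannot hold for all real values of x and y for which both sides are defined.
The correct expansion is cos(x+y) = cos(x)cos(y) - sin(x)sin(y); cosine is not additive.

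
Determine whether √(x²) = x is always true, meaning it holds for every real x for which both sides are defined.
No, this is NOT an identity.

Claim: √(x²) = x.
Test a specific point where both sides are defined: x = -1.
LHS = √(x²) ≈ 1.0000
RHS = x ≈ -1.0000
Since 1.0000 ≠ -1.0000, the equation fails at this point, so it cannot hold for every real x for which both sides are defined.
√(x²) = |x|, which differs from x whenever x < 0 (both sides are defined for every real x).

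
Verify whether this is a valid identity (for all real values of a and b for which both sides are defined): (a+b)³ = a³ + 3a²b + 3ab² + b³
Yes, this is an identity.

Claim: (a+b)³ = a³ + 3a²b + 3ab² + b³.
Reasoning: (a+b)³ = (a+b)(a+b)² = (a+b)(a² + 2ab + b²) = a³ + 2a²b + ab² + a²b + 2ab² + b³ = a³ + 3a²b + 3ab² + b³.
So the two sides agree for all real values of a and b for which both sides are defined.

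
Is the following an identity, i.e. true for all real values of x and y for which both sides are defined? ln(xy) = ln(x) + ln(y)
Yes, this is an identity.

Claim: ln(xy) = ln(x) + ln(y).
Reasoning: Both sides are simultaneously defined only when x, y > 0. Write x = e^p, y = e^q (p = ln x, q = ln y). Then xy = e^p · e^q = e^(p+q), so ln(xy) = p + q = ln(x) + ln(y).
So the two sides agree for all real values of x and y for which both sides are defined.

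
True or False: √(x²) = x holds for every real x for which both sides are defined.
False.

Claim: √(x²) = x.
Test a specific point where both sides are defined: x = -1.
LHS = √(x²) ≈ 1.0000
RHS = x ≈ -1.0000
Since 1.0000 ≠ -1.0000, the equation fails at this point, so it cannot hold for every real x for which both sides are defined.
√(x²) = |x|, which differs from x whenever x < 0 (both sides are defined for every real x).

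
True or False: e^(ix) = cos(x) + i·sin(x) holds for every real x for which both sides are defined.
Claim: e^(ix) = cos(x) + i·sin(x).
Reasoning: Euler's formula. Expand e^(ix) = Σ (ix)^k / k!. Since i² = -1, the even-k terms are Σ (-1)^m x^(2m)/(2m)! = cos(x) and the odd-k terms are i · Σ (-1)^m x^(2m+1)/(2m+1)! = i·sin(x).
So the two sides agree for every real x for which both sides are defined.

Conclusion: True.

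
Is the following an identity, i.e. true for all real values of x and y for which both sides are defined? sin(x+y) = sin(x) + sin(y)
No, this is NOT an identity.

Claim: sin(x+y) = sin(x) + sin(y).
Test a specific point where both sides are defined: x = π/4, y = π/4.
LHS = sin(x+y) ≈ 1.0000
RHS = sin(x) + sin(y) ≈ 1.4142
Since 1.0000 ≠ 1.4142, the equation fails at this point, so it cannot hold for all real values of x and y for which both sides are defined.
The correct expansion is sin(x+y) = sin(x)cos(y) + cos(x)sin(y); sine is not additive.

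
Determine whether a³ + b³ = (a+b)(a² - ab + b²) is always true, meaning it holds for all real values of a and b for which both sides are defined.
Yes, this is an identity.

Claim: a³ + b³ = (a+b)(a² - ab + b²).
Reasoning: Expand the right side: (a+b)(a² - ab + b²) = a³ - a²b + ab² + a²b - ab² + b³ = a³ + b³ (the middle terms cancel in pairs).
So the two sides agree for all real values of a and b for which both sides are defined.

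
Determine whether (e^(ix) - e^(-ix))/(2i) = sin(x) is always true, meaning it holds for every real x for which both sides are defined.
Claim: (e^(ix) - e^(-ix))/(2i) = sin(x).
Reasoning: By Euler's formula e^(ix) = cos(x) + i·sin(x) and e^(-ix) = cos(x) - i·sin(x). Subtracting cancels the cosine terms: e^(ix) - e^(-ix) = 2i·sin(x); divide by 2i.
So the two sides agree for every real x for which both sides are defined.

Conclusion: Yes, this is an identity.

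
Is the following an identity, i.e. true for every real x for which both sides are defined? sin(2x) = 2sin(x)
No, this is NOT an identity.

Claim: sin(2x) = 2sin(x).
Test a specific point where both sides are defined: x = π/3.
LHS = sin(2x) ≈ 0.8660
RHS = 2sin(x) ≈ 1.7321
Since 0.8660 ≠ 1.7321, the equation fails at this point, so it cannot hold for every real x for which both sides are defined.
The correct double-angle formula is sin(2x) = 2sin(x)cos(x).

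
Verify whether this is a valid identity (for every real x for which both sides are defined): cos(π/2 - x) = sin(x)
Claim: cos(π/2 - x) = sin(x).
Reasoning: Use cos(u - v) = cos(u)cos(v) + sin(u)sin(v) with u = π/2, v = x: cos(π/2)cos(x) + sin(π/2)sin(x) = 0·cos(x) + 1·sin(x) = sin(x).
So the two sides agree for every real x for which both sides are defined.

Conclusion: Yes, this is an identity.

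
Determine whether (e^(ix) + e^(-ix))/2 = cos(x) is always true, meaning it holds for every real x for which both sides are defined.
Claim: (e^(ix) + e^(-ix))/2 = cos(x).
Reasoning: By Euler's formula e^(ix) = cos(x) + i·sin(x) and e^(-ix) = cos(x) - i·sin(x). Adding cancels the sine terms: e^(ix) + e^(-ix) = 2cos(x); divide by 2.
So the two sides agree for every real x for which both sides are defined.

Conclusion: Yes, this is an identity.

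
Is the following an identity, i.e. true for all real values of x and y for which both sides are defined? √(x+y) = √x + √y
Claim: √(x+y) = √x + √y.
Test a specific point where both sides are defined: x = 2, y = 2.
LHS = √(x+y) ≈ 2.0000
RHS = √x + √y ≈ 2.8284
Since 2.0000 ≠ 2.8284, the equation fails at this point, so it cannot hold for all real values of x and y for which both sides are defined.
Squaring the right side gives x + 2√(xy) + y, not x + y.

Conclusion: No, this is NOT an identity.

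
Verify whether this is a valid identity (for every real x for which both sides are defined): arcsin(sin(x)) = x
Claim: arcsin(sin(x)) = x.
Test a specific point where both sides are defined: x = π.
LHS = arcsin(sin(x)) ≈ 0.0000
RHS = x ≈ 3.1416
Since 0.0000 ≠ 3.1416, the equation fails at this point, so it cannot hold for every real x for which both sides are defined.
arcsin only returns values in [-π/2, π/2], so arcsin(sin(x)) = x holds only for x in that interval, not for all real x.

Conclusion: No, this is NOT an identity.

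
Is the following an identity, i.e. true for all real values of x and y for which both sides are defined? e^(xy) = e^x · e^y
No, this is NOT an identity.

Claim: e^(xy) = e^x · e^y.
Test a specific point where both sides are defined: x = 1/2, y = 3/2.
LHS = e^(xy) ≈ 2.1170
RHS = e^x · e^y ≈ 7.3891
Since 2.1170 ≠ 7.3891, the equation fails at this point, so it cannot hold for all real values of x and y for which both sides are defined.
e^x · e^y = e^(x+y), not e^(xy).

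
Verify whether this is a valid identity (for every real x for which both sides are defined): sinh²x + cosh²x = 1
No, this is NOT an identity.

Claim: sinh²x + cosh²x = 1.
Test a specific point where both sides are defined: x = 4.
LHS = sinh²x + cosh²x ≈ 1490.4792
RHS = 1 ≈ 1.0000
Since 1490.4792 ≠ 1.0000, the equation fails at this point, so it cannot hold for every real x for which both sides are defined.
The correct hyperbolic identity is cosh²x - sinh²x = 1 (a difference); the sum sinh²x + cosh²x equals cosh(2x).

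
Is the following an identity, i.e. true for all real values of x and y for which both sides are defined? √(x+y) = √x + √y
Claim: √(x+y) = √x + √y.
Test a specific point where both sides are defined: x = 3, y = 1.
LHS = √(x+y) ≈ 2.0000
RHS = √x + √y ≈ 2.7321
Since 2.0000 ≠ 2.7321, the equation fails at this point, so it cannot hold for all real values of x and y for which both sides are defined.
Squaring the right side gives x + 2√(xy) + y, not x + y.

Conclusion: No, this is NOT an identity.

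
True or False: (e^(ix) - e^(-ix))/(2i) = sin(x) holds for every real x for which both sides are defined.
True.

Claim: (e^(ix) - e^(-ix))/(2i) = sin(x).
Reasoning: By Euler's formula e^(ix) = cos(x) + i·sin(x) and e^(-ix) = cos(x) - i·sin(x). Subtracting cancels the cosine terms: e^(ix) - e^(-ix) = 2i·sin(x); divide by 2i.
So the two sides agree for every real x for which both sides are defined.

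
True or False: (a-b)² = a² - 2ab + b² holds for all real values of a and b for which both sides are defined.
True.

Claim: (a-b)² = a² - 2ab + b².
Reasoning: Expand: (a-b)² = (a-b)(a-b) = a·a - a·b - b·a + b·b = a² - 2ab + b².
So the two sides agree for all real values of a and b for which both sides are defined.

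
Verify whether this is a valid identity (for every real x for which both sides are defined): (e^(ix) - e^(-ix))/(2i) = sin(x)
Claim: (e^(ix) - e^(-ix))/(2i) = sin(x).
Reasoning: By Euler's formula e^(ix) = cos(x) + i·sin(x) and e^(-ix) = cos(x) - i·sin(x). Subtracting cancels the cosine terms: e^(ix) - e^(-ix) = 2i·sin(x); divide by 2i.
So the two sides agree for every real x for which both sides are defined.

Conclusion: Yes, this is an identity.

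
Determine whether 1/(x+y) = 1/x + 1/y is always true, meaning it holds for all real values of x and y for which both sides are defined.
No, this is NOT an identity.

Claim: 1/(x+y) = 1/x + 1/y.
Test a specific point where both sides are defined: x = 1/2, y = 1/2.
LHS = 1/(x+y) ≈ 1.0000
RHS = 1/x + 1/y ≈ 4.0000
Since 1.0000 ≠ 4.0000, the equation fails at this point, so it cannot hold for all real values of x and y for which both sides are defined.
1/x + 1/y = (x+y)/(xy), which is not 1/(x+y).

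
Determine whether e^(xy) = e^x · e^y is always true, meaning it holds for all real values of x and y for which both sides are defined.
No, this is NOT an identity.

Claim: e^(xy) = e^x · e^y.
Test a specific point where both sides are defined: x = 5, y = 1.
LHS = e^(xy) ≈ 148.4132
RHS = e^x · e^y ≈ 403.4288
Since 148.4132 ≠ 403.4288, the equation fails at this point, so it cannot hold for all real values of x and y for which both sides are defined.
e^x · e^y = e^(x+y), not e^(xy).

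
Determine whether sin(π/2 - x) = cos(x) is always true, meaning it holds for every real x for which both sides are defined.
Claim: sin(π/2 - x) = cos(x).
Reasoning: Use sin(u - v) = sin(u)cos(v) - cos(u)sin(v) with u = π/2, v = x: sin(π/2)cos(x) - cos(π/2)sin(x) = 1·cos(x) - 0·sin(x) = cos(x).
So the two sides agree for every real x for which both sides are defined.

Conclusion: Yes, this is an identity.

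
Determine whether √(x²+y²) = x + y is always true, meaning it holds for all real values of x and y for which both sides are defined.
Claim: √(x²+y²) = x + y.
Test a specific point where both sides are defined: x = 2, y = -2.
LHS = √(x²+y²) ≈ 2.8284
RHS = x + y ≈ 0.0000
Since 2.8284 ≠ 0.0000, the equation fails at this point, so it cannot hold for all real values of x and y for which both sides are defined.
(x+y)² = x² + 2xy + y², not x² + y², so the square root does not split this way.

Conclusion: No, this is NOT an identity.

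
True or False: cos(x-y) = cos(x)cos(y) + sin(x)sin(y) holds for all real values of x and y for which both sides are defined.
Claim: cos(x-y) = cos(x)cos(y) + sin(x)sin(y).
Reasoning: Replace y by -y in cos(x+y) = cos(x)cos(y) - sin(x)sin(y) and use cos(-y) = cos(y), sin(-y) = -sin(y): cos(x-y) = cos(x)cos(y) + sin(x)sin(y).
So the two sides agree for all real values of x and y for which both sides are defined.

Conclusion: True.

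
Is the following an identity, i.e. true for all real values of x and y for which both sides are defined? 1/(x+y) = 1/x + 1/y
Claim: 1/(x+y) = 1/x + 1/y.
Test a specific point where both sides are defined: x = -2, y = 5.
LHS = 1/(x+y) ≈ 0.3333
RHS = 1/x + 1/y ≈ -0.3000
Since 0.3333 ≠ -0.3000, the equation fails at this point, so it cannot hold for all real values of x and y for which both sides are defined.
1/x + 1/y = (x+y)/(xy), which is not 1/(x+y).

Conclusion: No, this is NOT an identity.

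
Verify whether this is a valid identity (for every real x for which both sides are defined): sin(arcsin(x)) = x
Yes, this is an identity.

Claim: sin(arcsin(x)) = x.
Reasoning: For -1 ≤ x ≤ 1 (where arcsin is defined), arcsin(x) is by definition an angle whose sine equals x. Taking the sine of that angle returns x. (Note the other order, arcsin(sin x) = x, is NOT an identity.)
So the two sides agree for every real x for which both sides are defined.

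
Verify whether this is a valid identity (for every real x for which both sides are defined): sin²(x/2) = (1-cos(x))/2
Yes, this is an identity.

Claim: sin²(x/2) = (1-cos(x))/2.
Reasoning: Use cos(2θ) = 1 - 2sin²θ with θ = x/2: cos(x) = 1 - 2sin²(x/2). Solving for sin²(x/2) gives (1 - cos(x))/2.
So the two sides agree for every real x for which both sides are defined.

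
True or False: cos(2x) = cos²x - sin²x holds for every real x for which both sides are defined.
True.

Claim: cos(2x) = cos²x - sin²x.
Reasoning: Put y = x in the addition formula cos(x+y) = cos(x)cos(y) - sin(x)sin(y): cos(2x) = cos²x - sin²x.
So the two sides agree for every real x for which both sides are defined.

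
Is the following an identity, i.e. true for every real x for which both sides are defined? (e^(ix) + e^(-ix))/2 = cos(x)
Yes, this is an identity.

Claim: (e^(ix) + e^(-ix))/2 = cos(x).
Reasoning: By Euler's formula e^(ix) = cos(x) + i·sin(x) and e^(-ix) = cos(x) - i·sin(x). Adding cancels the sine terms: e^(ix) + e^(-ix) = 2cos(x); divide by 2.
So the two sides agree for every real x for which both sides are defined.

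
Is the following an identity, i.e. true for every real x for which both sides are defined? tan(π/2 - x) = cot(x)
Yes, this is an identity.

Claim: tan(π/2 - x) = cot(x).
Reasoning: tan(π/2 - x) = sin(π/2 - x)/cos(π/2 - x) = cos(x)/sin(x) = cot(x), using the cofunction identities sin(π/2 - x) = cos(x) and cos(π/2 - x) = sin(x).
So the two sides agree for every real x for which both sides are defined.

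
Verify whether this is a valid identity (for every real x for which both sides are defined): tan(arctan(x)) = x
Yes, this is an identity.

Claim: tan(arctan(x)) = x.
Reasoning: For every real x, arctan(x) is by definition the angle in (-π/2, π/2) whose tangent equals x. Taking the tangent of that angle returns x.
So the two sides agree for every real x for which both sides are defined.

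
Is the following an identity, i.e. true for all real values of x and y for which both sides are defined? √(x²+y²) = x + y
Claim: √(x²+y²) = x + y.
Test a specific point where both sides are defined: x = -3, y = 1/2.
LHS = √(x²+y²) ≈ 3.0414
RHS = x + y ≈ -2.5000
Since 3.0414 ≠ -2.5000, the equation fails at this point, so it cannot hold for all real values of x and y for which both sides are defined.
(x+y)² = x² + 2xy + y², not x² + y², so the square root does not split this way.

Conclusion: No, this is NOT an identity.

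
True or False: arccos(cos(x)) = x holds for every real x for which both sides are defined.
False.

Claim: arccos(cos(x)) = x.
Test a specific point where both sides are defined: x = -π/3.
LHS = arccos(cos(x)) ≈ 1.0472
RHS = x ≈ -1.0472
Since 1.0472 ≠ -1.0472, the equation fails at this point, so it cannot hold for every real x for which both sides are defined.
arccos only returns values in [0, π], so arccos(cos(x)) = x holds only for x in that interval, not for all real x.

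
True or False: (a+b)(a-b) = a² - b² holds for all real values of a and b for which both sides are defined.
Claim: (a+b)(a-b) = a² - b².
Reasoning: Expand: (a+b)(a-b) = a² - ab + ba - b² = a² - b² (the cross terms cancel).
So the two sides agree for all real values of a and b for which both sides are defined.

Conclusion: True.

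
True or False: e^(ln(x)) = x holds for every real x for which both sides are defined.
Claim: e^(ln(x)) = x.
Reasoning: For x > 0, ln(x) is by definition the exponent p such that e^p = x. Raising e to that exponent therefore returns x: e^(ln x) = x.
So the two sides agree for every real x for which both sides are defined.

Conclusion: True.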